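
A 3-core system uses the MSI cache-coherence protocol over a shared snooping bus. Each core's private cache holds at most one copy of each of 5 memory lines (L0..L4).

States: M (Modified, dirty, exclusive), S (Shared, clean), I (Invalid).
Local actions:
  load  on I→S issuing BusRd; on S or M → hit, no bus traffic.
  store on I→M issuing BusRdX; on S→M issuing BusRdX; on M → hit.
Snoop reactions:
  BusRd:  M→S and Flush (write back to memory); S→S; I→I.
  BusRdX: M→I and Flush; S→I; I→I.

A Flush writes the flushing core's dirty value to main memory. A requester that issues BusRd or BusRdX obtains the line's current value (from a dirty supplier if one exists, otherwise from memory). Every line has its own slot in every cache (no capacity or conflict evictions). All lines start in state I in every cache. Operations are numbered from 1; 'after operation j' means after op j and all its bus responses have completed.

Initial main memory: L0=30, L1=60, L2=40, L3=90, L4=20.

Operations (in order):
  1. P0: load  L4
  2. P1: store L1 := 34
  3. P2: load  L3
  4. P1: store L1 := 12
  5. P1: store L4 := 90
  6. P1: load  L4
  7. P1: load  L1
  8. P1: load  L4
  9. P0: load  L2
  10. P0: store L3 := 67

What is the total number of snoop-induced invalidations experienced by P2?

invalidations = 1

[1] P0: load  L4 | P0:S(20), P1:I, P2:I | bus: BusRd
[2] P1: store L1 := 34 | P0:I, P1:M(34), P2:I | bus: BusRdX
[3] P2: load  L3 | P0:I, P1:I, P2:S(90) | bus: BusRd
[4] P1: store L1 := 12 | P0:I, P1:M(12), P2:I | bus: none
[5] P1: store L4 := 90 | P0:I, P1:M(90), P2:I | bus: BusRdX
[6] P1: load  L4 | P0:I, P1:M(90), P2:I | bus: none
[7] P1: load  L1 | P0:I, P1:M(12), P2:I | bus: none
[8] P1: load  L4 | P0:I, P1:M(90), P2:I | bus: none
[9] P0: load  L2 | P0:S(40), P1:I, P2:I | bus: BusRd
[10] P0: store L3 := 67 | P0:M(67), P1:I, P2:I | bus: BusRdX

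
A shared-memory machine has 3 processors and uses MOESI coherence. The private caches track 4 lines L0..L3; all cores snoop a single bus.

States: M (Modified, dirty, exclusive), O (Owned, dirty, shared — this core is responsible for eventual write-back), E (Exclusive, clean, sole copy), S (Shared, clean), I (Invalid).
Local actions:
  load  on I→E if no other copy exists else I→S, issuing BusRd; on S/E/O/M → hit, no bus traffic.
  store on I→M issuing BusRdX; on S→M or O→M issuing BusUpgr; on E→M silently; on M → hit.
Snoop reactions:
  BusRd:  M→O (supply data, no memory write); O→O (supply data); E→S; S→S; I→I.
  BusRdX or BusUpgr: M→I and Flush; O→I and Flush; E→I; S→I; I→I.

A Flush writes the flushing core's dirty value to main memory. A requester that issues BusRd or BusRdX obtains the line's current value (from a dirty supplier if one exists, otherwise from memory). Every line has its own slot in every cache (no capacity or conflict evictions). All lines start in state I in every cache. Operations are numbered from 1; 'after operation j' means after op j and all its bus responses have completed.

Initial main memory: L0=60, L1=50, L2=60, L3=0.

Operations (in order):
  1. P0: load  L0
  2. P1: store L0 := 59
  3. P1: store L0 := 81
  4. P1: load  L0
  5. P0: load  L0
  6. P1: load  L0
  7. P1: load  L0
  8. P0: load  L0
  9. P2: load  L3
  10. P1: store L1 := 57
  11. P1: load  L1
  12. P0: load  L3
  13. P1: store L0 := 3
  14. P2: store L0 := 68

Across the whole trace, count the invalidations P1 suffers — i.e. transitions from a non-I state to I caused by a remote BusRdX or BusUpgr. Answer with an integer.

step 1: P0: load  L0  ⟶  EII  (L0)  txn=BusRd  M[L0]=60
step 2: P1: store L0 := 59  ⟶  IMI  (L0)  txn=BusRdX  M[L0]=60
step 3: P1: store L0 := 81  ⟶  IMI  (L0)  txn=∅  M[L0]=60
step 4: P1: load  L0  ⟶  IMI  (L0)  txn=∅  M[L0]=60
step 5: P0: load  L0  ⟶  SOI  (L0)  txn=BusRd  M[L0]=60
step 6: P1: load  L0  ⟶  SOI  (L0)  txn=∅  M[L0]=60
step 7: P1: load  L0  ⟶  SOI  (L0)  txn=∅  M[L0]=60
step 8: P0: load  L0  ⟶  SOI  (L0)  txn=∅  M[L0]=60
step 9: P2: load  L3  ⟶  IIE  (L3)  txn=BusRd  M[L3]=0
step 10: P1: store L1 := 57  ⟶  IMI  (L1)  txn=BusRdX  M[L1]=50
step 11: P1: load  L1  ⟶  IMI  (L1)  txn=∅  M[L1]=50
step 12: P0: load  L3  ⟶  SIS  (L3)  txn=BusRd  M[L3]=0
step 13: P1: store L0 := 3  ⟶  IMI  (L0)  txn=BusUpgr  M[L0]=60
step 14: P2: store L0 := 68  ⟶  IIM  (L0)  txn=BusRdX+Flush  M[L0]=3

invalidations = 1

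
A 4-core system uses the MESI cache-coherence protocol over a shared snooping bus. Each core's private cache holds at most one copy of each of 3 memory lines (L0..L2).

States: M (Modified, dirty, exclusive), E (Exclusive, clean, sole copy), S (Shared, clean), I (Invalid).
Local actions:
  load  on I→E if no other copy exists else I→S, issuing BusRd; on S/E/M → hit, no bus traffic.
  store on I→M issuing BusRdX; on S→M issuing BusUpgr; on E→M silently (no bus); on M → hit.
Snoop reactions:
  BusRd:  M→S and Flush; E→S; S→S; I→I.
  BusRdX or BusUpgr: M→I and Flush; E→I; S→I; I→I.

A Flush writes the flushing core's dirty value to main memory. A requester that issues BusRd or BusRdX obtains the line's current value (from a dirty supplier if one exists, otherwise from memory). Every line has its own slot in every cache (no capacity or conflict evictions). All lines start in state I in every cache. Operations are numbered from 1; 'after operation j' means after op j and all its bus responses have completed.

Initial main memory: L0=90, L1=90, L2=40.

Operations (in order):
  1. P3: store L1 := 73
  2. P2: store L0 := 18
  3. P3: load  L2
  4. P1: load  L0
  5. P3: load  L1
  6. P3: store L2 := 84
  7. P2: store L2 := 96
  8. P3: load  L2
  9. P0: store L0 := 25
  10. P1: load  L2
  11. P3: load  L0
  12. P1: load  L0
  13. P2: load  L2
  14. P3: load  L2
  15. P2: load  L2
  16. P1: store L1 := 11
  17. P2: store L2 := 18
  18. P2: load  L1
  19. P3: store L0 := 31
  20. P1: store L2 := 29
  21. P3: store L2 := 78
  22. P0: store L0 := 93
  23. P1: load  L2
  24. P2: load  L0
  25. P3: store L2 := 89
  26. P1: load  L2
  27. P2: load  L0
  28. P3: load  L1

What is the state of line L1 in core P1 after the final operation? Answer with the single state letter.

1. P3: store L1 := 73  bus=[BusRdX]  L1: P0=I P1=I P2=I P3=M  mem[L1]=90
2. P2: store L0 := 18  bus=[BusRdX]  L0: P0=I P1=I P2=M P3=I  mem[L0]=90
3. P3: load  L2  bus=[BusRd]  L2: P0=I P1=I P2=I P3=E  mem[L2]=40
4. P1: load  L0  bus=[BusRd,Flush]  L0: P0=I P1=S P2=S P3=I  mem[L0]=18
5. P3: load  L1  bus=[-]  L1: P0=I P1=I P2=I P3=M  mem[L1]=90
6. P3: store L2 := 84  bus=[-]  L2: P0=I P1=I P2=I P3=M  mem[L2]=40
7. P2: store L2 := 96  bus=[BusRdX,Flush]  L2: P0=I P1=I P2=M P3=I  mem[L2]=84
8. P3: load  L2  bus=[BusRd,Flush]  L2: P0=I P1=I P2=S P3=S  mem[L2]=96
9. P0: store L0 := 25  bus=[BusRdX]  L0: P0=M P1=I P2=I P3=I  mem[L0]=18
10. P1: load  L2  bus=[BusRd]  L2: P0=I P1=S P2=S P3=S  mem[L2]=96
11. P3: load  L0  bus=[BusRd,Flush]  L0: P0=S P1=I P2=I P3=S  mem[L0]=25
12. P1: load  L0  bus=[BusRd]  L0: P0=S P1=S P2=I P3=S  mem[L0]=25
13. P2: load  L2  bus=[-]  L2: P0=I P1=S P2=S P3=S  mem[L2]=96
14. P3: load  L2  bus=[-]  L2: P0=I P1=S P2=S P3=S  mem[L2]=96
15. P2: load  L2  bus=[-]  L2: P0=I P1=S P2=S P3=S  mem[L2]=96
16. P1: store L1 := 11  bus=[BusRdX,Flush]  L1: P0=I P1=M P2=I P3=I  mem[L1]=73
17. P2: store L2 := 18  bus=[BusUpgr]  L2: P0=I P1=I P2=M P3=I  mem[L2]=96
18. P2: load  L1  bus=[BusRd,Flush]  L1: P0=I P1=S P2=S P3=I  mem[L1]=11
19. P3: store L0 := 31  bus=[BusUpgr]  L0: P0=I P1=I P2=I P3=M  mem[L0]=25
20. P1: store L2 := 29  bus=[BusRdX,Flush]  L2: P0=I P1=M P2=I P3=I  mem[L2]=18
21. P3: store L2 := 78  bus=[BusRdX,Flush]  L2: P0=I P1=I P2=I P3=M  mem[L2]=29
22. P0: store L0 := 93  bus=[BusRdX,Flush]  L0: P0=M P1=I P2=I P3=I  mem[L0]=31
23. P1: load  L2  bus=[BusRd,Flush]  L2: P0=I P1=S P2=I P3=S  mem[L2]=78
24. P2: load  L0  bus=[BusRd,Flush]  L0: P0=S P1=I P2=S P3=I  mem[L0]=93
25. P3: store L2 := 89  bus=[BusUpgr]  L2: P0=I P1=I P2=I P3=M  mem[L2]=78
26. P1: load  L2  bus=[BusRd,Flush]  L2: P0=I P1=S P2=I P3=S  mem[L2]=89
27. P2: load  L0  bus=[-]  L0: P0=S P1=I P2=S P3=I  mem[L0]=93
28. P3: load  L1  bus=[BusRd]  L1: P0=I P1=S P2=S P3=S  mem[L1]=11

state = S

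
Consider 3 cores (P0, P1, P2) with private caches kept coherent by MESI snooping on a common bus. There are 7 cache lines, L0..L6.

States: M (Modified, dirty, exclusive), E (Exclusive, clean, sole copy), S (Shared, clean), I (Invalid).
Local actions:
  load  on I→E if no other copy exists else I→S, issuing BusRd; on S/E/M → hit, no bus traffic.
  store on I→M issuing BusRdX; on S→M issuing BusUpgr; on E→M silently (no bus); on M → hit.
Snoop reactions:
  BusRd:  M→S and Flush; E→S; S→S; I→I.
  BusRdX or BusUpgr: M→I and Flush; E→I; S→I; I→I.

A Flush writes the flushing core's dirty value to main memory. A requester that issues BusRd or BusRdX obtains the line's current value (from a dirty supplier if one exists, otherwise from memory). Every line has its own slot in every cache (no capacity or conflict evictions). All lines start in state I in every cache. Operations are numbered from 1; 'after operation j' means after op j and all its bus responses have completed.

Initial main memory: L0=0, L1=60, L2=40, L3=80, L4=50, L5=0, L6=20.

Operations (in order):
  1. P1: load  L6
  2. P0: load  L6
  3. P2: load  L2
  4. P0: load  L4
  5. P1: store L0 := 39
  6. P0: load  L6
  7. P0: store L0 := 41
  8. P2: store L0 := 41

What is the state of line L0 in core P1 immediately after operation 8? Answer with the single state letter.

  op1 P1: load  L6 → I/E/I on L6; bus BusRd; mem=20
  op2 P0: load  L6 → S/S/I on L6; bus BusRd; mem=20
  op3 P2: load  L2 → I/I/E on L2; bus BusRd; mem=40
  op4 P0: load  L4 → E/I/I on L4; bus BusRd; mem=50
  op5 P1: store L0 := 39 → I/M/I on L0; bus BusRdX; mem=0
  op6 P0: load  L6 → S/S/I on L6; bus (none); mem=20
  op7 P0: store L0 := 41 → M/I/I on L0; bus BusRdX Flush; mem=39
  op8 P2: store L0 := 41 → I/I/M on L0; bus BusRdX Flush; mem=41

state = I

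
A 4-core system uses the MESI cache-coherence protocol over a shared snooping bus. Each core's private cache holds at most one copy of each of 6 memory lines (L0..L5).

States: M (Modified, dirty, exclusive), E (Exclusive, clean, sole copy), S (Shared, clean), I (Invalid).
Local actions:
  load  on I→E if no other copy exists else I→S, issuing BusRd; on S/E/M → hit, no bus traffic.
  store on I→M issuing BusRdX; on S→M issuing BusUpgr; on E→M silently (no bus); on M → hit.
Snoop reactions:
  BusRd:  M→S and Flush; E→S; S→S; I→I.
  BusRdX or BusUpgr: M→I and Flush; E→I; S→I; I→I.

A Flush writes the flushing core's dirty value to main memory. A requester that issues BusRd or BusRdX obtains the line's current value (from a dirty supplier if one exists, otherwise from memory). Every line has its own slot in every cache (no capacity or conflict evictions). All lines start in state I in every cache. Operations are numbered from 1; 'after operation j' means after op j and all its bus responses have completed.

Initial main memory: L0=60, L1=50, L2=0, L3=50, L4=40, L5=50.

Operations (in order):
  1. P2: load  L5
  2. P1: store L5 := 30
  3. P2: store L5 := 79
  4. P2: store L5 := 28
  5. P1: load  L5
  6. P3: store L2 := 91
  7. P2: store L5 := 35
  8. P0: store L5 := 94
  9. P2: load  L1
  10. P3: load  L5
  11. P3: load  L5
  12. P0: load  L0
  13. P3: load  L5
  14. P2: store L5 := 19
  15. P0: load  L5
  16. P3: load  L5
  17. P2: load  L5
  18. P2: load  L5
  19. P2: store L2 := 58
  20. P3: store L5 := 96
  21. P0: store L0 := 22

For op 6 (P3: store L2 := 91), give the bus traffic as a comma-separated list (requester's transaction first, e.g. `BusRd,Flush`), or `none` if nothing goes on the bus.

step 1: P2: load  L5  ⟶  IIEI  (L5)  txn=BusRd  M[L5]=50
step 2: P1: store L5 := 30  ⟶  IMII  (L5)  txn=BusRdX  M[L5]=50
step 3: P2: store L5 := 79  ⟶  IIMI  (L5)  txn=BusRdX+Flush  M[L5]=30
step 4: P2: store L5 := 28  ⟶  IIMI  (L5)  txn=∅  M[L5]=30
step 5: P1: load  L5  ⟶  ISSI  (L5)  txn=BusRd+Flush  M[L5]=28
step 6: P3: store L2 := 91  ⟶  IIIM  (L2)  txn=BusRdX  M[L2]=0
step 7: P2: store L5 := 35  ⟶  IIMI  (L5)  txn=BusUpgr  M[L5]=28
step 8: P0: store L5 := 94  ⟶  MIII  (L5)  txn=BusRdX+Flush  M[L5]=35
step 9: P2: load  L1  ⟶  IIEI  (L1)  txn=BusRd  M[L1]=50
step 10: P3: load  L5  ⟶  SIIS  (L5)  txn=BusRd+Flush  M[L5]=94
step 11: P3: load  L5  ⟶  SIIS  (L5)  txn=∅  M[L5]=94
step 12: P0: load  L0  ⟶  EIII  (L0)  txn=BusRd  M[L0]=60
step 13: P3: load  L5  ⟶  SIIS  (L5)  txn=∅  M[L5]=94
step 14: P2: store L5 := 19  ⟶  IIMI  (L5)  txn=BusRdX  M[L5]=94
step 15: P0: load  L5  ⟶  SISI  (L5)  txn=BusRd+Flush  M[L5]=19
step 16: P3: load  L5  ⟶  SISS  (L5)  txn=BusRd  M[L5]=19
step 17: P2: load  L5  ⟶  SISS  (L5)  txn=∅  M[L5]=19
step 18: P2: load  L5  ⟶  SISS  (L5)  txn=∅  M[L5]=19
step 19: P2: store L2 := 58  ⟶  IIMI  (L2)  txn=BusRdX+Flush  M[L2]=91
step 20: P3: store L5 := 96  ⟶  IIIM  (L5)  txn=BusUpgr  M[L5]=19
step 21: P0: store L0 := 22  ⟶  MIII  (L0)  txn=∅  M[L0]=60

bus = BusRdX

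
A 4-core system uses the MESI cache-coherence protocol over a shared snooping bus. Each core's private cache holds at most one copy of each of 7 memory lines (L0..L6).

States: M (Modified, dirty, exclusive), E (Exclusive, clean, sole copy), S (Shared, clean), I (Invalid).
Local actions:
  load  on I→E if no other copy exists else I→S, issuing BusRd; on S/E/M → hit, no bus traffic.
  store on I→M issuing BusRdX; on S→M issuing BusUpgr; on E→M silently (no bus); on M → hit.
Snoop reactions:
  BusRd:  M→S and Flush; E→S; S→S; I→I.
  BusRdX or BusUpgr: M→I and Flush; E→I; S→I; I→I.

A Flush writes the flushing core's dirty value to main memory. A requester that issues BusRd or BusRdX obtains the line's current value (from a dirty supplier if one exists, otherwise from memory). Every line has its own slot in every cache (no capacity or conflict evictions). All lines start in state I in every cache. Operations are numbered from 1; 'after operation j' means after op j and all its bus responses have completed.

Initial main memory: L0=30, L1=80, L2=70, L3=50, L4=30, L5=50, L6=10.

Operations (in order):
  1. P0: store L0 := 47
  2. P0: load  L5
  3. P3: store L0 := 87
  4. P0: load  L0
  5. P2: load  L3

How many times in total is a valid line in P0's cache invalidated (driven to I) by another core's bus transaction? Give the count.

  op1 P0: store L0 := 47 → M/I/I/I on L0; bus BusRdX; mem=30
  op2 P0: load  L5 → E/I/I/I on L5; bus BusRd; mem=50
  op3 P3: store L0 := 87 → I/I/I/M on L0; bus BusRdX Flush; mem=47
  op4 P0: load  L0 → S/I/I/S on L0; bus BusRd Flush; mem=87
  op5 P2: load  L3 → I/I/E/I on L3; bus BusRd; mem=50

invalidations = 1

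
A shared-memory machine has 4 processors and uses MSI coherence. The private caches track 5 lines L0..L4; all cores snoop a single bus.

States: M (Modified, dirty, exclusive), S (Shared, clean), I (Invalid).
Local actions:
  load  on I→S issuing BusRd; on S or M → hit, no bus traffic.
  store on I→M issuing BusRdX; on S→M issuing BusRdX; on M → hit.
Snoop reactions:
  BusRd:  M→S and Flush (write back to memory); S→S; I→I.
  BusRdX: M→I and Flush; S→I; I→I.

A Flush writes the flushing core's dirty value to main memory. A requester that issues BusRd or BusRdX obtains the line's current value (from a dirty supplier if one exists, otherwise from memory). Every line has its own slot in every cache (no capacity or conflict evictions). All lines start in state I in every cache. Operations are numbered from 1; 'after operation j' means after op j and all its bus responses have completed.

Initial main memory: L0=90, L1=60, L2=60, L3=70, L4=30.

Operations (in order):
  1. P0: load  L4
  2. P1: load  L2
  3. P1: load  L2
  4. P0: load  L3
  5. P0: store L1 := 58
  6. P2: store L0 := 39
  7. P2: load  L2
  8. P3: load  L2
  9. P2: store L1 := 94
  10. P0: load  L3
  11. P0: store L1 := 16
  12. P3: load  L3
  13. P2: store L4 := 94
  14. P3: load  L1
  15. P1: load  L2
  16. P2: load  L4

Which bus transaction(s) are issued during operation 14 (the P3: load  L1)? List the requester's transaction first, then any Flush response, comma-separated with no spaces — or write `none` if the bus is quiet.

bus = BusRd,Flush

[1] P0: load  L4 | P0:S(30), P1:I, P2:I, P3:I | bus: BusRd
[2] P1: load  L2 | P0:I, P1:S(60), P2:I, P3:I | bus: BusRd
[3] P1: load  L2 | P0:I, P1:S(60), P2:I, P3:I | bus: none
[4] P0: load  L3 | P0:S(70), P1:I, P2:I, P3:I | bus: BusRd
[5] P0: store L1 := 58 | P0:M(58), P1:I, P2:I, P3:I | bus: BusRdX
[6] P2: store L0 := 39 | P0:I, P1:I, P2:M(39), P3:I | bus: BusRdX
[7] P2: load  L2 | P0:I, P1:S(60), P2:S(60), P3:I | bus: BusRd
[8] P3: load  L2 | P0:I, P1:S(60), P2:S(60), P3:S(60) | bus: BusRd
[9] P2: store L1 := 94 | P0:I, P1:I, P2:M(94), P3:I | bus: BusRdX,Flush
[10] P0: load  L3 | P0:S(70), P1:I, P2:I, P3:I | bus: none
[11] P0: store L1 := 16 | P0:M(16), P1:I, P2:I, P3:I | bus: BusRdX,Flush
[12] P3: load  L3 | P0:S(70), P1:I, P2:I, P3:S(70) | bus: BusRd
[13] P2: store L4 := 94 | P0:I, P1:I, P2:M(94), P3:I | bus: BusRdX
[14] P3: load  L1 | P0:S(16), P1:I, P2:I, P3:S(16) | bus: BusRd,Flush
[15] P1: load  L2 | P0:I, P1:S(60), P2:S(60), P3:S(60) | bus: none
[16] P2: load  L4 | P0:I, P1:I, P2:M(94), P3:I | bus: none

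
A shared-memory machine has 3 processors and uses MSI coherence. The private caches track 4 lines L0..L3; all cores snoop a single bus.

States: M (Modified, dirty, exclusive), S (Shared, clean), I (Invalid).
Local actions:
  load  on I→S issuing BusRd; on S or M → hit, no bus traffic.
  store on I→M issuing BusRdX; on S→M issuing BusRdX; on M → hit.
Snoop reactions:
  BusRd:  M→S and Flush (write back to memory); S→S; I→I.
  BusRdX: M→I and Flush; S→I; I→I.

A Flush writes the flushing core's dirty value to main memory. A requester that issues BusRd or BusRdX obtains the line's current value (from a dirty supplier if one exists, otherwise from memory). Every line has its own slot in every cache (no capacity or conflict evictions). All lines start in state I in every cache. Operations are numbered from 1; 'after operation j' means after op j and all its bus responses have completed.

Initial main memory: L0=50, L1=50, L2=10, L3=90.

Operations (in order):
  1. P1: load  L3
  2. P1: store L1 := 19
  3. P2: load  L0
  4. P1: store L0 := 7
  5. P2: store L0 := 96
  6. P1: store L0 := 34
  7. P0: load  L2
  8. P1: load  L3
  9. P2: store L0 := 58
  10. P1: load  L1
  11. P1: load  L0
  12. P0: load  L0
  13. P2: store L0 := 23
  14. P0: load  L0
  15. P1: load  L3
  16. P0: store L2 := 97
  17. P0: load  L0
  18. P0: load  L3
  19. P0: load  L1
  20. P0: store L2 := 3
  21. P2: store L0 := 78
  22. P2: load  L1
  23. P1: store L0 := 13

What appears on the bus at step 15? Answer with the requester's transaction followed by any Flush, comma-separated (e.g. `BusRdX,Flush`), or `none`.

bus = none

[1] P1: load  L3 | P0:I, P1:S(90), P2:I | bus: BusRd
[2] P1: store L1 := 19 | P0:I, P1:M(19), P2:I | bus: BusRdX
[3] P2: load  L0 | P0:I, P1:I, P2:S(50) | bus: BusRd
[4] P1: store L0 := 7 | P0:I, P1:M(7), P2:I | bus: BusRdX
[5] P2: store L0 := 96 | P0:I, P1:I, P2:M(96) | bus: BusRdX,Flush
[6] P1: store L0 := 34 | P0:I, P1:M(34), P2:I | bus: BusRdX,Flush
[7] P0: load  L2 | P0:S(10), P1:I, P2:I | bus: BusRd
[8] P1: load  L3 | P0:I, P1:S(90), P2:I | bus: none
[9] P2: store L0 := 58 | P0:I, P1:I, P2:M(58) | bus: BusRdX,Flush
[10] P1: load  L1 | P0:I, P1:M(19), P2:I | bus: none
[11] P1: load  L0 | P0:I, P1:S(58), P2:S(58) | bus: BusRd,Flush
[12] P0: load  L0 | P0:S(58), P1:S(58), P2:S(58) | bus: BusRd
[13] P2: store L0 := 23 | P0:I, P1:I, P2:M(23) | bus: BusRdX
[14] P0: load  L0 | P0:S(23), P1:I, P2:S(23) | bus: BusRd,Flush
[15] P1: load  L3 | P0:I, P1:S(90), P2:I | bus: none
[16] P0: store L2 := 97 | P0:M(97), P1:I, P2:I | bus: BusRdX
[17] P0: load  L0 | P0:S(23), P1:I, P2:S(23) | bus: none
[18] P0: load  L3 | P0:S(90), P1:S(90), P2:I | bus: BusRd
[19] P0: load  L1 | P0:S(19), P1:S(19), P2:I | bus: BusRd,Flush
[20] P0: store L2 := 3 | P0:M(3), P1:I, P2:I | bus: none
[21] P2: store L0 := 78 | P0:I, P1:I, P2:M(78) | bus: BusRdX
[22] P2: load  L1 | P0:S(19), P1:S(19), P2:S(19) | bus: BusRd
[23] P1: store L0 := 13 | P0:I, P1:M(13), P2:I | bus: BusRdX,Flush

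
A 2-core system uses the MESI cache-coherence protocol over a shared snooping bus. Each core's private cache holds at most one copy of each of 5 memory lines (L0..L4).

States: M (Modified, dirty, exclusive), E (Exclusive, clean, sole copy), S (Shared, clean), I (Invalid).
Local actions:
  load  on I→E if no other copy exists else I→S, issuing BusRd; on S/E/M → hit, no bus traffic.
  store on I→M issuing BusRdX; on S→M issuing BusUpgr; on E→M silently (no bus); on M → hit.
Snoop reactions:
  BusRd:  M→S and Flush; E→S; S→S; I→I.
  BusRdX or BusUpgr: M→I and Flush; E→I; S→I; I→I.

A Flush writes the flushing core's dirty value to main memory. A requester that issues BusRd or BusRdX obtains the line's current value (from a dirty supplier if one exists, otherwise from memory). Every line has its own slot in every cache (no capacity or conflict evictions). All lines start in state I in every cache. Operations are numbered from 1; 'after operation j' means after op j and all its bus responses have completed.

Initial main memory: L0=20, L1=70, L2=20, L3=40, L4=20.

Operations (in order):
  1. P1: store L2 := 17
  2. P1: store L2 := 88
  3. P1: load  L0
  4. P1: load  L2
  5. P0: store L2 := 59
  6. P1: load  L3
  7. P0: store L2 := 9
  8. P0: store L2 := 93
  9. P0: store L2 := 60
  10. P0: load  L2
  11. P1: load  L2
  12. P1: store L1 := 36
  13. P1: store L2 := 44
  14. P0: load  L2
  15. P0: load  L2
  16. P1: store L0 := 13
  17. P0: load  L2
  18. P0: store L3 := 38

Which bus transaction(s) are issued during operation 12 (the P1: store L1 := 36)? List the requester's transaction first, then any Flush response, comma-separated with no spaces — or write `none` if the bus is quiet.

bus = BusRdX

1. P1: store L2 := 17  bus=[BusRdX]  L2: P0=I P1=M  mem[L2]=20
2. P1: store L2 := 88  bus=[-]  L2: P0=I P1=M  mem[L2]=20
3. P1: load  L0  bus=[BusRd]  L0: P0=I P1=E  mem[L0]=20
4. P1: load  L2  bus=[-]  L2: P0=I P1=M  mem[L2]=20
5. P0: store L2 := 59  bus=[BusRdX,Flush]  L2: P0=M P1=I  mem[L2]=88
6. P1: load  L3  bus=[BusRd]  L3: P0=I P1=E  mem[L3]=40
7. P0: store L2 := 9  bus=[-]  L2: P0=M P1=I  mem[L2]=88
8. P0: store L2 := 93  bus=[-]  L2: P0=M P1=I  mem[L2]=88
9. P0: store L2 := 60  bus=[-]  L2: P0=M P1=I  mem[L2]=88
10. P0: load  L2  bus=[-]  L2: P0=M P1=I  mem[L2]=88
11. P1: load  L2  bus=[BusRd,Flush]  L2: P0=S P1=S  mem[L2]=60
12. P1: store L1 := 36  bus=[BusRdX]  L1: P0=I P1=M  mem[L1]=70
13. P1: store L2 := 44  bus=[BusUpgr]  L2: P0=I P1=M  mem[L2]=60
14. P0: load  L2  bus=[BusRd,Flush]  L2: P0=S P1=S  mem[L2]=44
15. P0: load  L2  bus=[-]  L2: P0=S P1=S  mem[L2]=44
16. P1: store L0 := 13  bus=[-]  L0: P0=I P1=M  mem[L0]=20
17. P0: load  L2  bus=[-]  L2: P0=S P1=S  mem[L2]=44
18. P0: store L3 := 38  bus=[BusRdX]  L3: P0=M P1=I  mem[L3]=40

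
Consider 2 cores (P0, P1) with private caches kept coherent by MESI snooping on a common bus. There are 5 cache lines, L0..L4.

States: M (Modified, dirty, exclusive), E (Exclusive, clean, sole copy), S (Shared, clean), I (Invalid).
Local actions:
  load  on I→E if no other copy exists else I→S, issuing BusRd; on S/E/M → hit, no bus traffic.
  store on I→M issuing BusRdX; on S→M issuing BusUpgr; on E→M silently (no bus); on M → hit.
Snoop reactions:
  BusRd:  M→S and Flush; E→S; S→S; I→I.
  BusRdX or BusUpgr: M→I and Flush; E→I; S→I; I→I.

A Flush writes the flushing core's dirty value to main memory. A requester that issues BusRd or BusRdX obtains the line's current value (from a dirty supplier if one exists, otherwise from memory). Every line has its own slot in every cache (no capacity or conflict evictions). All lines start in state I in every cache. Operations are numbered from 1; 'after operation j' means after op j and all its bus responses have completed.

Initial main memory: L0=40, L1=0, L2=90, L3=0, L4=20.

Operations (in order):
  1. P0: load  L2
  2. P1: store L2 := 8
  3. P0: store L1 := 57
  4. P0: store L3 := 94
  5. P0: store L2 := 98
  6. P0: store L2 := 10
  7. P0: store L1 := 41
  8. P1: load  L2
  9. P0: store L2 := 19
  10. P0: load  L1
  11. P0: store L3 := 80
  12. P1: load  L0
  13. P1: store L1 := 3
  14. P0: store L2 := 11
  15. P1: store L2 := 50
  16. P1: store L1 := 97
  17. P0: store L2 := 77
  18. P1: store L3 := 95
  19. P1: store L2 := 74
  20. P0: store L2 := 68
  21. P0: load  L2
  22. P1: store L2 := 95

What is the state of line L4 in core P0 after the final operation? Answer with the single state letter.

state = I

step 1: P0: load  L2  ⟶  EI  (L2)  txn=BusRd  M[L2]=90
step 2: P1: store L2 := 8  ⟶  IM  (L2)  txn=BusRdX  M[L2]=90
step 3: P0: store L1 := 57  ⟶  MI  (L1)  txn=BusRdX  M[L1]=0
step 4: P0: store L3 := 94  ⟶  MI  (L3)  txn=BusRdX  M[L3]=0
step 5: P0: store L2 := 98  ⟶  MI  (L2)  txn=BusRdX+Flush  M[L2]=8
step 6: P0: store L2 := 10  ⟶  MI  (L2)  txn=∅  M[L2]=8
step 7: P0: store L1 := 41  ⟶  MI  (L1)  txn=∅  M[L1]=0
step 8: P1: load  L2  ⟶  SS  (L2)  txn=BusRd+Flush  M[L2]=10
step 9: P0: store L2 := 19  ⟶  MI  (L2)  txn=BusUpgr  M[L2]=10
step 10: P0: load  L1  ⟶  MI  (L1)  txn=∅  M[L1]=0
step 11: P0: store L3 := 80  ⟶  MI  (L3)  txn=∅  M[L3]=0
step 12: P1: load  L0  ⟶  IE  (L0)  txn=BusRd  M[L0]=40
step 13: P1: store L1 := 3  ⟶  IM  (L1)  txn=BusRdX+Flush  M[L1]=41
step 14: P0: store L2 := 11  ⟶  MI  (L2)  txn=∅  M[L2]=10
step 15: P1: store L2 := 50  ⟶  IM  (L2)  txn=BusRdX+Flush  M[L2]=11
step 16: P1: store L1 := 97  ⟶  IM  (L1)  txn=∅  M[L1]=41
step 17: P0: store L2 := 77  ⟶  MI  (L2)  txn=BusRdX+Flush  M[L2]=50
step 18: P1: store L3 := 95  ⟶  IM  (L3)  txn=BusRdX+Flush  M[L3]=80
step 19: P1: store L2 := 74  ⟶  IM  (L2)  txn=BusRdX+Flush  M[L2]=77
step 20: P0: store L2 := 68  ⟶  MI  (L2)  txn=BusRdX+Flush  M[L2]=74
step 21: P0: load  L2  ⟶  MI  (L2)  txn=∅  M[L2]=74
step 22: P1: store L2 := 95  ⟶  IM  (L2)  txn=BusRdX+Flush  M[L2]=68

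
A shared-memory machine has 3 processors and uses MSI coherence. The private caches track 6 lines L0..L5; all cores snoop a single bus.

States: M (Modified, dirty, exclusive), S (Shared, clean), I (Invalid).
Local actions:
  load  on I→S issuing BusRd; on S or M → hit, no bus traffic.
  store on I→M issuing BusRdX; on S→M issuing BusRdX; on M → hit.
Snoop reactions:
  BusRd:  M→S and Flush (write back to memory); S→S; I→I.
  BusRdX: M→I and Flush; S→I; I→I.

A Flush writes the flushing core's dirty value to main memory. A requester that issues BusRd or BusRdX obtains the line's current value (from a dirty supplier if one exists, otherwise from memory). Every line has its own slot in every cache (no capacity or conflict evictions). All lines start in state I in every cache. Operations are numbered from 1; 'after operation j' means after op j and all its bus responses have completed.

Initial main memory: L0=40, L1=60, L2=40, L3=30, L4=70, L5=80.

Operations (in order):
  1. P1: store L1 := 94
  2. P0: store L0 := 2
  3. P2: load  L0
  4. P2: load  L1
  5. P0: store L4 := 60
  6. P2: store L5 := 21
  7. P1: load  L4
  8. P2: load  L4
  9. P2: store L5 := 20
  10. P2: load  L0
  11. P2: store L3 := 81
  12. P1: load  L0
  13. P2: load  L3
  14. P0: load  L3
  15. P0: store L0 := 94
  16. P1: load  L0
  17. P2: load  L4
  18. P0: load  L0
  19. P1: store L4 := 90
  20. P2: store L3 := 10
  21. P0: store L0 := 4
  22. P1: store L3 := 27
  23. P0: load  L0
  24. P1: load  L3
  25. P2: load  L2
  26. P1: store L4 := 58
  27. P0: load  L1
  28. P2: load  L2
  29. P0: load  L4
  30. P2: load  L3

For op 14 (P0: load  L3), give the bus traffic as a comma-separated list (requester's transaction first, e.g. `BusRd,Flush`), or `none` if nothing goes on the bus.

bus = BusRd,Flush

step 1: P1: store L1 := 94  ⟶  IMI  (L1)  txn=BusRdX  M[L1]=60
step 2: P0: store L0 := 2  ⟶  MII  (L0)  txn=BusRdX  M[L0]=40
step 3: P2: load  L0  ⟶  SIS  (L0)  txn=BusRd+Flush  M[L0]=2
step 4: P2: load  L1  ⟶  ISS  (L1)  txn=BusRd+Flush  M[L1]=94
step 5: P0: store L4 := 60  ⟶  MII  (L4)  txn=BusRdX  M[L4]=70
step 6: P2: store L5 := 21  ⟶  IIM  (L5)  txn=BusRdX  M[L5]=80
step 7: P1: load  L4  ⟶  SSI  (L4)  txn=BusRd+Flush  M[L4]=60
step 8: P2: load  L4  ⟶  SSS  (L4)  txn=BusRd  M[L4]=60
step 9: P2: store L5 := 20  ⟶  IIM  (L5)  txn=∅  M[L5]=80
step 10: P2: load  L0  ⟶  SIS  (L0)  txn=∅  M[L0]=2
step 11: P2: store L3 := 81  ⟶  IIM  (L3)  txn=BusRdX  M[L3]=30
step 12: P1: load  L0  ⟶  SSS  (L0)  txn=BusRd  M[L0]=2
step 13: P2: load  L3  ⟶  IIM  (L3)  txn=∅  M[L3]=30
step 14: P0: load  L3  ⟶  SIS  (L3)  txn=BusRd+Flush  M[L3]=81
step 15: P0: store L0 := 94  ⟶  MII  (L0)  txn=BusRdX  M[L0]=2
step 16: P1: load  L0  ⟶  SSI  (L0)  txn=BusRd+Flush  M[L0]=94
step 17: P2: load  L4  ⟶  SSS  (L4)  txn=∅  M[L4]=60
step 18: P0: load  L0  ⟶  SSI  (L0)  txn=∅  M[L0]=94
step 19: P1: store L4 := 90  ⟶  IMI  (L4)  txn=BusRdX  M[L4]=60
step 20: P2: store L3 := 10  ⟶  IIM  (L3)  txn=BusRdX  M[L3]=81
step 21: P0: store L0 := 4  ⟶  MII  (L0)  txn=BusRdX  M[L0]=94
step 22: P1: store L3 := 27  ⟶  IMI  (L3)  txn=BusRdX+Flush  M[L3]=10
step 23: P0: load  L0  ⟶  MII  (L0)  txn=∅  M[L0]=94
step 24: P1: load  L3  ⟶  IMI  (L3)  txn=∅  M[L3]=10
step 25: P2: load  L2  ⟶  IIS  (L2)  txn=BusRd  M[L2]=40
step 26: P1: store L4 := 58  ⟶  IMI  (L4)  txn=∅  M[L4]=60
step 27: P0: load  L1  ⟶  SSS  (L1)  txn=BusRd  M[L1]=94
step 28: P2: load  L2  ⟶  IIS  (L2)  txn=∅  M[L2]=40
step 29: P0: load  L4  ⟶  SSI  (L4)  txn=BusRd+Flush  M[L4]=58
step 30: P2: load  L3  ⟶  ISS  (L3)  txn=BusRd+Flush  M[L3]=27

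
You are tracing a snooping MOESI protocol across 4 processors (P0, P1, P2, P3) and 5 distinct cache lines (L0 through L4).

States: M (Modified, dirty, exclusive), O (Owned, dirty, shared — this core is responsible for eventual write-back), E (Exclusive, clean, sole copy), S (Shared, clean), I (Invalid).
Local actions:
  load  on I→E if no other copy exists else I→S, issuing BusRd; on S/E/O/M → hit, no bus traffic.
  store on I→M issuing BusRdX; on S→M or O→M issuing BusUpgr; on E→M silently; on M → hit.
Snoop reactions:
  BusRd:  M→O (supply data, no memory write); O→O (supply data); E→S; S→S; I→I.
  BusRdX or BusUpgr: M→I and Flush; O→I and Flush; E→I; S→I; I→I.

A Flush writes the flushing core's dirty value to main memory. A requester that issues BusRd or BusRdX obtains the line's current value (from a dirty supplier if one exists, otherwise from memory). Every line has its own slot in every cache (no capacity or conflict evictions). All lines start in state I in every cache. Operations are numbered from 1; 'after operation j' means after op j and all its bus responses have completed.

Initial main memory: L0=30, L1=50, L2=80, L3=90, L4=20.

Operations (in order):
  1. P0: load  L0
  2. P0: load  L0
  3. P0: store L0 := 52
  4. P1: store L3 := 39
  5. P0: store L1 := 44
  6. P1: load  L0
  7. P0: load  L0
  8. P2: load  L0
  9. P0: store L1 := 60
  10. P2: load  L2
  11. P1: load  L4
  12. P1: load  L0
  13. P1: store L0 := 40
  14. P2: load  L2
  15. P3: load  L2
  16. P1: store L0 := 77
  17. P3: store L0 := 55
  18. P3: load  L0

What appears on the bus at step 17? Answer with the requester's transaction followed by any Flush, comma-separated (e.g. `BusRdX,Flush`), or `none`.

[1] P0: load  L0 | P0:E(30), P1:I, P2:I, P3:I | bus: BusRd
[2] P0: load  L0 | P0:E(30), P1:I, P2:I, P3:I | bus: none
[3] P0: store L0 := 52 | P0:M(52), P1:I, P2:I, P3:I | bus: none
[4] P1: store L3 := 39 | P0:I, P1:M(39), P2:I, P3:I | bus: BusRdX
[5] P0: store L1 := 44 | P0:M(44), P1:I, P2:I, P3:I | bus: BusRdX
[6] P1: load  L0 | P0:O(52), P1:S(52), P2:I, P3:I | bus: BusRd
[7] P0: load  L0 | P0:O(52), P1:S(52), P2:I, P3:I | bus: none
[8] P2: load  L0 | P0:O(52), P1:S(52), P2:S(52), P3:I | bus: BusRd
[9] P0: store L1 := 60 | P0:M(60), P1:I, P2:I, P3:I | bus: none
[10] P2: load  L2 | P0:I, P1:I, P2:E(80), P3:I | bus: BusRd
[11] P1: load  L4 | P0:I, P1:E(20), P2:I, P3:I | bus: BusRd
[12] P1: load  L0 | P0:O(52), P1:S(52), P2:S(52), P3:I | bus: none
[13] P1: store L0 := 40 | P0:I, P1:M(40), P2:I, P3:I | bus: BusUpgr,Flush
[14] P2: load  L2 | P0:I, P1:I, P2:E(80), P3:I | bus: none
[15] P3: load  L2 | P0:I, P1:I, P2:S(80), P3:S(80) | bus: BusRd
[16] P1: store L0 := 77 | P0:I, P1:M(77), P2:I, P3:I | bus: none
[17] P3: store L0 := 55 | P0:I, P1:I, P2:I, P3:M(55) | bus: BusRdX,Flush
[18] P3: load  L0 | P0:I, P1:I, P2:I, P3:M(55) | bus: none

bus = BusRdX,Flush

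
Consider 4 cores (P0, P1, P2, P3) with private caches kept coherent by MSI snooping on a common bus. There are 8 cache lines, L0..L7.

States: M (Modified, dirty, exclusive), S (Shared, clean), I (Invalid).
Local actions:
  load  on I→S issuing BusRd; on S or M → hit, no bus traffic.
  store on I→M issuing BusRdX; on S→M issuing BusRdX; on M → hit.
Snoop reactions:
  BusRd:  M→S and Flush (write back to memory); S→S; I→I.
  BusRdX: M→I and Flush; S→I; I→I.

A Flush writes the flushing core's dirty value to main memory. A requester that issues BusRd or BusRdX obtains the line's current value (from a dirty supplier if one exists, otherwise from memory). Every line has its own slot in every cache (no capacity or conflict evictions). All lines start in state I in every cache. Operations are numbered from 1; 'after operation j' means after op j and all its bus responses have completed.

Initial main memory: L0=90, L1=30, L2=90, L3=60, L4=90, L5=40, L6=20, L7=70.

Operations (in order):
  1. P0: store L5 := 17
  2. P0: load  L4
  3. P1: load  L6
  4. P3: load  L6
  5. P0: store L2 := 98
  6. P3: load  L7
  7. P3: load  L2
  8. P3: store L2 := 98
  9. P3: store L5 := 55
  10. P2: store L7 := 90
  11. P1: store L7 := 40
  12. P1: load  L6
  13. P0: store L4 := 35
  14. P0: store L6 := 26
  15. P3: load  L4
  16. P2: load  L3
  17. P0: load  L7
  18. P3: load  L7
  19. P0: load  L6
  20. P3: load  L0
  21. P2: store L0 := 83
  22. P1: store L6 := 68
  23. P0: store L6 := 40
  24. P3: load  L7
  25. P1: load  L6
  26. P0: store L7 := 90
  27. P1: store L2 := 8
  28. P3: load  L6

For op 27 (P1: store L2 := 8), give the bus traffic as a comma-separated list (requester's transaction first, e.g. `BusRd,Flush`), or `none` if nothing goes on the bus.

1. P0: store L5 := 17  bus=[BusRdX]  L5: P0=M P1=I P2=I P3=I  mem[L5]=40
2. P0: load  L4  bus=[BusRd]  L4: P0=S P1=I P2=I P3=I  mem[L4]=90
3. P1: load  L6  bus=[BusRd]  L6: P0=I P1=S P2=I P3=I  mem[L6]=20
4. P3: load  L6  bus=[BusRd]  L6: P0=I P1=S P2=I P3=S  mem[L6]=20
5. P0: store L2 := 98  bus=[BusRdX]  L2: P0=M P1=I P2=I P3=I  mem[L2]=90
6. P3: load  L7  bus=[BusRd]  L7: P0=I P1=I P2=I P3=S  mem[L7]=70
7. P3: load  L2  bus=[BusRd,Flush]  L2: P0=S P1=I P2=I P3=S  mem[L2]=98
8. P3: store L2 := 98  bus=[BusRdX]  L2: P0=I P1=I P2=I P3=M  mem[L2]=98
9. P3: store L5 := 55  bus=[BusRdX,Flush]  L5: P0=I P1=I P2=I P3=M  mem[L5]=17
10. P2: store L7 := 90  bus=[BusRdX]  L7: P0=I P1=I P2=M P3=I  mem[L7]=70
11. P1: store L7 := 40  bus=[BusRdX,Flush]  L7: P0=I P1=M P2=I P3=I  mem[L7]=90
12. P1: load  L6  bus=[-]  L6: P0=I P1=S P2=I P3=S  mem[L6]=20
13. P0: store L4 := 35  bus=[BusRdX]  L4: P0=M P1=I P2=I P3=I  mem[L4]=90
14. P0: store L6 := 26  bus=[BusRdX]  L6: P0=M P1=I P2=I P3=I  mem[L6]=20
15. P3: load  L4  bus=[BusRd,Flush]  L4: P0=S P1=I P2=I P3=S  mem[L4]=35
16. P2: load  L3  bus=[BusRd]  L3: P0=I P1=I P2=S P3=I  mem[L3]=60
17. P0: load  L7  bus=[BusRd,Flush]  L7: P0=S P1=S P2=I P3=I  mem[L7]=40
18. P3: load  L7  bus=[BusRd]  L7: P0=S P1=S P2=I P3=S  mem[L7]=40
19. P0: load  L6  bus=[-]  L6: P0=M P1=I P2=I P3=I  mem[L6]=20
20. P3: load  L0  bus=[BusRd]  L0: P0=I P1=I P2=I P3=S  mem[L0]=90
21. P2: store L0 := 83  bus=[BusRdX]  L0: P0=I P1=I P2=M P3=I  mem[L0]=90
22. P1: store L6 := 68  bus=[BusRdX,Flush]  L6: P0=I P1=M P2=I P3=I  mem[L6]=26
23. P0: store L6 := 40  bus=[BusRdX,Flush]  L6: P0=M P1=I P2=I P3=I  mem[L6]=68
24. P3: load  L7  bus=[-]  L7: P0=S P1=S P2=I P3=S  mem[L7]=40
25. P1: load  L6  bus=[BusRd,Flush]  L6: P0=S P1=S P2=I P3=I  mem[L6]=40
26. P0: store L7 := 90  bus=[BusRdX]  L7: P0=M P1=I P2=I P3=I  mem[L7]=40
27. P1: store L2 := 8  bus=[BusRdX,Flush]  L2: P0=I P1=M P2=I P3=I  mem[L2]=98
28. P3: load  L6  bus=[BusRd]  L6: P0=S P1=S P2=I P3=S  mem[L6]=40

bus = BusRdX,Flush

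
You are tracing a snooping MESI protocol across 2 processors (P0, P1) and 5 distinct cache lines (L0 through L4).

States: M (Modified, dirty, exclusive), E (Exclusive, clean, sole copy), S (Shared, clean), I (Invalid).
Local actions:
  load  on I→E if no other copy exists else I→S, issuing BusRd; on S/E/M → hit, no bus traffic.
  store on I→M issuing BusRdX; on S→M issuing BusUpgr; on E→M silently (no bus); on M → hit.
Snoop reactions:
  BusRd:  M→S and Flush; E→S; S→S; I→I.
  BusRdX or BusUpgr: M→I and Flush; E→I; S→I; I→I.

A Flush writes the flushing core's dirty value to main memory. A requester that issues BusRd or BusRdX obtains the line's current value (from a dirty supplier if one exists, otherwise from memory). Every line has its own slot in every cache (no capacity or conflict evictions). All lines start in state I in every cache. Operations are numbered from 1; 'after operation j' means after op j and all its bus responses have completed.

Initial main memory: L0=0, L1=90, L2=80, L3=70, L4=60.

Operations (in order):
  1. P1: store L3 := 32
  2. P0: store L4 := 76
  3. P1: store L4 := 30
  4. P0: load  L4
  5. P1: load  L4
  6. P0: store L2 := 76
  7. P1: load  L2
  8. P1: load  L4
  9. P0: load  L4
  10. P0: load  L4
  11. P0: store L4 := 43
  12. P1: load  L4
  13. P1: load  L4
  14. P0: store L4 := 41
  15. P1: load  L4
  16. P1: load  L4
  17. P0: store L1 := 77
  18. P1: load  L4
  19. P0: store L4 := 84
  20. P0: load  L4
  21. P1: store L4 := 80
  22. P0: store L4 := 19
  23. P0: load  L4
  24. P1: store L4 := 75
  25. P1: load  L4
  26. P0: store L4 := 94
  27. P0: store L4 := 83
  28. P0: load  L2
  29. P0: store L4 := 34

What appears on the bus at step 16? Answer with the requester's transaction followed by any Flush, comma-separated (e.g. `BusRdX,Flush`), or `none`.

bus = none

[1] P1: store L3 := 32 | P0:I, P1:M(32) | bus: BusRdX
[2] P0: store L4 := 76 | P0:M(76), P1:I | bus: BusRdX
[3] P1: store L4 := 30 | P0:I, P1:M(30) | bus: BusRdX,Flush
[4] P0: load  L4 | P0:S(30), P1:S(30) | bus: BusRd,Flush
[5] P1: load  L4 | P0:S(30), P1:S(30) | bus: none
[6] P0: store L2 := 76 | P0:M(76), P1:I | bus: BusRdX
[7] P1: load  L2 | P0:S(76), P1:S(76) | bus: BusRd,Flush
[8] P1: load  L4 | P0:S(30), P1:S(30) | bus: none
[9] P0: load  L4 | P0:S(30), P1:S(30) | bus: none
[10] P0: load  L4 | P0:S(30), P1:S(30) | bus: none
[11] P0: store L4 := 43 | P0:M(43), P1:I | bus: BusUpgr
[12] P1: load  L4 | P0:S(43), P1:S(43) | bus: BusRd,Flush
[13] P1: load  L4 | P0:S(43), P1:S(43) | bus: none
[14] P0: store L4 := 41 | P0:M(41), P1:I | bus: BusUpgr
[15] P1: load  L4 | P0:S(41), P1:S(41) | bus: BusRd,Flush
[16] P1: load  L4 | P0:S(41), P1:S(41) | bus: none
[17] P0: store L1 := 77 | P0:M(77), P1:I | bus: BusRdX
[18] P1: load  L4 | P0:S(41), P1:S(41) | bus: none
[19] P0: store L4 := 84 | P0:M(84), P1:I | bus: BusUpgr
[20] P0: load  L4 | P0:M(84), P1:I | bus: none
[21] P1: store L4 := 80 | P0:I, P1:M(80) | bus: BusRdX,Flush
[22] P0: store L4 := 19 | P0:M(19), P1:I | bus: BusRdX,Flush
[23] P0: load  L4 | P0:M(19), P1:I | bus: none
[24] P1: store L4 := 75 | P0:I, P1:M(75) | bus: BusRdX,Flush
[25] P1: load  L4 | P0:I, P1:M(75) | bus: none
[26] P0: store L4 := 94 | P0:M(94), P1:I | bus: BusRdX,Flush
[27] P0: store L4 := 83 | P0:M(83), P1:I | bus: none
[28] P0: load  L2 | P0:S(76), P1:S(76) | bus: none
[29] P0: store L4 := 34 | P0:M(34), P1:I | bus: none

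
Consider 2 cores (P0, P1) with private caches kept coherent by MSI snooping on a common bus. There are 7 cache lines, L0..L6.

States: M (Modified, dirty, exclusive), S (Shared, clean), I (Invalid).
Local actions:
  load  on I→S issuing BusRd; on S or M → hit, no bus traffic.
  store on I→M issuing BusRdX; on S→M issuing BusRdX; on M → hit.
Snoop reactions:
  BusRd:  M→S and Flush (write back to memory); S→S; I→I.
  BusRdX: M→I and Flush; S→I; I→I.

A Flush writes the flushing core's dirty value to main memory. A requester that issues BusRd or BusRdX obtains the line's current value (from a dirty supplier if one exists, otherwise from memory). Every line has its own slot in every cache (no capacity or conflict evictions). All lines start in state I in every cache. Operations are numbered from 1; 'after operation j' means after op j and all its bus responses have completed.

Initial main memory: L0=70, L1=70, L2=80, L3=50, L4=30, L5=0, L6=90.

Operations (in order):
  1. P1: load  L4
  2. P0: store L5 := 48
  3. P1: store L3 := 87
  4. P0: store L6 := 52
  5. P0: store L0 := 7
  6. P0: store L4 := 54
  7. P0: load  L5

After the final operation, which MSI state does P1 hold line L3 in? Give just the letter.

step 1: P1: load  L4  ⟶  IS  (L4)  txn=BusRd  M[L4]=30
step 2: P0: store L5 := 48  ⟶  MI  (L5)  txn=BusRdX  M[L5]=0
step 3: P1: store L3 := 87  ⟶  IM  (L3)  txn=BusRdX  M[L3]=50
step 4: P0: store L6 := 52  ⟶  MI  (L6)  txn=BusRdX  M[L6]=90
step 5: P0: store L0 := 7  ⟶  MI  (L0)  txn=BusRdX  M[L0]=70
step 6: P0: store L4 := 54  ⟶  MI  (L4)  txn=BusRdX  M[L4]=30
step 7: P0: load  L5  ⟶  MI  (L5)  txn=∅  M[L5]=0

state = M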